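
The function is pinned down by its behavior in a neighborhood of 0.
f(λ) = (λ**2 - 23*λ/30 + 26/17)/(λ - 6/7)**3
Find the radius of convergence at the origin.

The radius of convergence is 6/7.

Denominator factor (λ - 6/7)^3: pole of order 3 at 6/7, modulus 6/7.
The radius of convergence is the smallest modulus among the singular points: 6/7.


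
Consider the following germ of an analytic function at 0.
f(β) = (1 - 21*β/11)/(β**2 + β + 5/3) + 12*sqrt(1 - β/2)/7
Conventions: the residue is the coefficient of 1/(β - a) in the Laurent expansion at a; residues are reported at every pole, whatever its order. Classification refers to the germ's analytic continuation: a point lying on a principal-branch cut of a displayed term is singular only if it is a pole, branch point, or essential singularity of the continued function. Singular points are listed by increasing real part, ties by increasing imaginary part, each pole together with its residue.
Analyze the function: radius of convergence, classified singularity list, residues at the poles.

Denominator factor (β**2 + β + 5/3): discriminant -17/3, complex-conjugate roots (-1/2) + ((1/6)*sqrt(51))*i and (-1/2) - ((1/6)*sqrt(51))*i; poles of order 1, moduli (1/3)*sqrt(15) and (1/3)*sqrt(15).
Branch term (12/7)*sqrt(1 - β/(2)): its argument vanishes at β = 2, a square-root branch point, modulus 2.
The radius of convergence is the smallest modulus among the singular points: (1/3)*sqrt(15).
The branch term is analytic at (-1/2) - ((1/6)*sqrt(51))*i and contributes nothing to the residue; only the rational part matters.
The factor β**2 + β + 5/3 splits as (β - a)(β - a') with a = (-1/2) - ((1/6)*sqrt(51))*i, a' = (-1/2) + ((1/6)*sqrt(51))*i. At the order-1 pole a set g(β) = (β - a)*(rational part) = [1 - 21*β/11] / (β - a').
Simple pole: residue = g(a) at a = (-1/2) - ((1/6)*sqrt(51))*i, which is (-21/22) + ((43/374)*sqrt(51))*i.
The branch term is analytic at (-1/2) + ((1/6)*sqrt(51))*i and contributes nothing to the residue; only the rational part matters.
The factor β**2 + β + 5/3 splits as (β - a)(β - a') with a = (-1/2) + ((1/6)*sqrt(51))*i, a' = (-1/2) - ((1/6)*sqrt(51))*i. At the order-1 pole a set g(β) = (β - a)*(rational part) = [1 - 21*β/11] / (β - a').
Simple pole: residue = g(a) at a = (-1/2) + ((1/6)*sqrt(51))*i, which is (-21/22) - ((43/374)*sqrt(51))*i.
List the singular points by increasing real part (a conjugate pair: the negative imaginary part first).

Radius of convergence at 0: (1/3)*sqrt(15).
At (-1/2) - ((1/6)*sqrt(51))*i: a pole of order 1; residue (-21/22) + ((43/374)*sqrt(51))*i.
At (-1/2) + ((1/6)*sqrt(51))*i: a pole of order 1; residue (-21/22) - ((43/374)*sqrt(51))*i.
At 2: an algebraic (square-root) branch point.


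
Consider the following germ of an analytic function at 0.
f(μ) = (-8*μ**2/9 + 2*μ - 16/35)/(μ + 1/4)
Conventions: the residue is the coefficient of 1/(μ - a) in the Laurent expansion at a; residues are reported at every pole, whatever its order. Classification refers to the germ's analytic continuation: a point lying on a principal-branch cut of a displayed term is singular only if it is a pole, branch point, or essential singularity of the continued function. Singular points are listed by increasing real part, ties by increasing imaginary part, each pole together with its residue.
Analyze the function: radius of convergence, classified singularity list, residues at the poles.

Radius of convergence at 0: 1/4.
At -1/4: a pole of order 1; residue -319/315.

Denominator factor (μ + 1/4): pole of order 1 at -1/4, modulus 1/4.
The radius of convergence is the smallest modulus among the singular points: 1/4.
At the order-1 pole -1/4 set g(μ) = (μ - (-1/4))*f(μ) = -8*μ**2/9 + 2*μ - 16/35.
Simple pole: residue = g(a) at a = -1/4, which is -319/315.


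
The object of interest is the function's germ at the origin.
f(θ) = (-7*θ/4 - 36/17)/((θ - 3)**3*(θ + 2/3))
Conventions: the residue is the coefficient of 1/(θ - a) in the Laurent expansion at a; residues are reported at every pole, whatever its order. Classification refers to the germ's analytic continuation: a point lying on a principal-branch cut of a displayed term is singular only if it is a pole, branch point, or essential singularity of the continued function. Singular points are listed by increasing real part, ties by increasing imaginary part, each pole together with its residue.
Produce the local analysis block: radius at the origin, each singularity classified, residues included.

Denominator factor (θ - 3)^3: pole of order 3 at 3, modulus 3.
Denominator factor (θ + 2/3): pole of order 1 at -2/3, modulus 2/3.
The radius of convergence is the smallest modulus among the singular points: 2/3.
At the order-1 pole -2/3 set g(θ) = (θ - (-2/3))*f(θ) = (-7*θ/4 - 36/17)/(θ - 3)**3.
Simple pole: residue = g(a) at a = -2/3, which is 873/45254.
At the order-3 pole 3 set g(θ) = (θ - (3))^3*f(θ) = (-7*θ/4 - 36/17)/(θ + 2/3).
Order-3 pole: residue = g''(a)/2; g''(3) = -873/22627, so the residue is -873/45254.
List the singular points by increasing real part (a conjugate pair: the negative imaginary part first).

Radius of convergence at 0: 2/3.
At -2/3: a pole of order 1; residue 873/45254.
At 3: a pole of order 3; residue -873/45254.


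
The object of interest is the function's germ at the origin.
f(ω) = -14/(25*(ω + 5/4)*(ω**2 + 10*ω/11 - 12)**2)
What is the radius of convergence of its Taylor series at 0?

Denominator factor (ω + 5/4): pole of order 1 at -5/4, modulus 5/4.
Denominator factor (ω**2 + 10*ω/11 - 12)^2: discriminant 5908/121, real irrational roots -5/11 + (1/11)*sqrt(1477) and -5/11 - (1/11)*sqrt(1477); poles of order 2, moduli -5/11 + (1/11)*sqrt(1477) and 5/11 + (1/11)*sqrt(1477).
The radius of convergence is the smallest modulus among the singular points: 5/4.

The radius of convergence is 5/4.


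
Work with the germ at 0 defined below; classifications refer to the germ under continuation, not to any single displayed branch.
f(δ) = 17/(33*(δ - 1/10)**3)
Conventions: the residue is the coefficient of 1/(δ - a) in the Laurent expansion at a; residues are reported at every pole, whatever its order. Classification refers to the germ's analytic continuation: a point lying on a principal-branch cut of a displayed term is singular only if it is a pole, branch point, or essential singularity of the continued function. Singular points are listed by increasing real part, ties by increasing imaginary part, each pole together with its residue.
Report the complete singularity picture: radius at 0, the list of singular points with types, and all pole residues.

Denominator factor (δ - 1/10)^3: pole of order 3 at 1/10, modulus 1/10.
The radius of convergence is the smallest modulus among the singular points: 1/10.
At the order-3 pole 1/10 set g(δ) = (δ - (1/10))^3*f(δ) = 17/33.
Order-3 pole: residue = g''(a)/2; g''(1/10) = 0, so the residue is 0.

Radius of convergence at 0: 1/10.
At 1/10: a pole of order 3; residue 0.


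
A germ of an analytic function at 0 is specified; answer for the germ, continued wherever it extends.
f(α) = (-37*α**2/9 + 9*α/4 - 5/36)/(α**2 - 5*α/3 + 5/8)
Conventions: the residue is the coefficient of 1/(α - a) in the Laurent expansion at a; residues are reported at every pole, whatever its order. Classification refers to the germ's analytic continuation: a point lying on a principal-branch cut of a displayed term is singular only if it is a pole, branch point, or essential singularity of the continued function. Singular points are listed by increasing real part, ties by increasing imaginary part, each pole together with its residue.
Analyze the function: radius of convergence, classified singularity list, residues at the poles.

Denominator factor (α**2 - 5*α/3 + 5/8): discriminant 5/18, real irrational roots 5/6 + (1/12)*sqrt(10) and 5/6 - (1/12)*sqrt(10); poles of order 1, moduli 5/6 + (1/12)*sqrt(10) and 5/6 - (1/12)*sqrt(10).
The radius of convergence is the smallest modulus among the singular points: 5/6 - (1/12)*sqrt(10).
The factor α**2 - 5*α/3 + 5/8 splits as (α - a)(α - a') with a = 5/6 - (1/12)*sqrt(10), a' = 5/6 + (1/12)*sqrt(10). At the order-1 pole a set g(α) = (α - a)*f(α) = [-37*α**2/9 + 9*α/4 - 5/36] / (α - a').
Simple pole: residue = g(a) at a = 5/6 - (1/12)*sqrt(10), which is -497/216 + (91/108)*sqrt(10).
The factor α**2 - 5*α/3 + 5/8 splits as (α - a)(α - a') with a = 5/6 + (1/12)*sqrt(10), a' = 5/6 - (1/12)*sqrt(10). At the order-1 pole a set g(α) = (α - a)*f(α) = [-37*α**2/9 + 9*α/4 - 5/36] / (α - a').
Simple pole: residue = g(a) at a = 5/6 + (1/12)*sqrt(10), which is -497/216 - (91/108)*sqrt(10).
List the singular points by increasing real part (a conjugate pair: the negative imaginary part first).

Radius of convergence at 0: 5/6 - (1/12)*sqrt(10).
At 5/6 - (1/12)*sqrt(10): a pole of order 1; residue -497/216 + (91/108)*sqrt(10).
At 5/6 + (1/12)*sqrt(10): a pole of order 1; residue -497/216 - (91/108)*sqrt(10).


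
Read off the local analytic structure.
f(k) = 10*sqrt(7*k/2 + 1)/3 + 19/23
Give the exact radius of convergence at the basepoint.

The radius of convergence is 2/7.

Branch term (10/3)*sqrt(1 - k/(-2/7)): its argument vanishes at k = -2/7, a square-root branch point, modulus 2/7.
The radius of convergence is the smallest modulus among the singular points: 2/7.


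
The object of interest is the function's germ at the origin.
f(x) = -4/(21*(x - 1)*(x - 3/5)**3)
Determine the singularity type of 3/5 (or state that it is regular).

The denominator factor x - 3/5 vanishes at 3/5 and appears to the power 3; the numerator there equals -4/21, nonzero, and no other factor vanishes.
Hence a pole whose order is the multiplicity, 3.

The point is a pole of order 3.


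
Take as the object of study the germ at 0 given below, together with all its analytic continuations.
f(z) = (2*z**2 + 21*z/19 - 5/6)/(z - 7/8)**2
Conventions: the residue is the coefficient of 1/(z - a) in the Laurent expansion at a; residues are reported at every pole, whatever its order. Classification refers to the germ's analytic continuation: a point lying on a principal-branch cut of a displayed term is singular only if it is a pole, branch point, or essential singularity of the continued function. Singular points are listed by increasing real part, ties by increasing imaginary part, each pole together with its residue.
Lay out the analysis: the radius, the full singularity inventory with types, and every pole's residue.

Denominator factor (z - 7/8)^2: pole of order 2 at 7/8, modulus 7/8.
The radius of convergence is the smallest modulus among the singular points: 7/8.
At the order-2 pole 7/8 set g(z) = (z - (7/8))^2*f(z) = 2*z**2 + 21*z/19 - 5/6.
Order-2 pole: residue = g'(a); g'(7/8) = 175/38, so the residue is 175/38.

Radius of convergence at 0: 7/8.
At 7/8: a pole of order 2; residue 175/38.


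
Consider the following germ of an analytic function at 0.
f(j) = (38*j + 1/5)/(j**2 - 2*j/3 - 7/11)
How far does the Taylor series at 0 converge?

Denominator factor (j**2 - 2*j/3 - 7/11): discriminant 296/99, real irrational roots 1/3 + (1/33)*sqrt(814) and 1/3 - (1/33)*sqrt(814); poles of order 1, moduli 1/3 + (1/33)*sqrt(814) and -1/3 + (1/33)*sqrt(814).
The radius of convergence is the smallest modulus among the singular points: -1/3 + (1/33)*sqrt(814).

The radius of convergence is -1/3 + (1/33)*sqrt(814).


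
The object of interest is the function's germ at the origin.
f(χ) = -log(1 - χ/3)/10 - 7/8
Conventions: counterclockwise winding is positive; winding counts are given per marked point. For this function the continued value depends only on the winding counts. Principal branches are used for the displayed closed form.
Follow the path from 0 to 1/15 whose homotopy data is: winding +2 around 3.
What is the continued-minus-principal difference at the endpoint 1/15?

The rational part is single-valued and drops out of the difference; each branch term changes only by its own monodromy.
(-1/10)*log(1 - χ/(3)): each positive loop around 3 adds 2*pi*i to the log, so winding +2 contributes (-1/10)*(2)*2*pi*i = -(2/5)*pi*i.
Summing the contributions at χ = 1/15 gives -(2/5)*pi*i.

Continued minus principal equals -(2/5)*pi*i.


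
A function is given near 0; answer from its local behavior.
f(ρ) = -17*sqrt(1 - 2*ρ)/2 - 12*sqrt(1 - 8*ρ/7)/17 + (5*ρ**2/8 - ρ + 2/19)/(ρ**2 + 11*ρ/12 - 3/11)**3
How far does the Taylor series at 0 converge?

The radius of convergence is -11/24 + (1/264)*sqrt(33649).

Denominator factor (ρ**2 + 11*ρ/12 - 3/11)^3: discriminant 3059/1584, real irrational roots -11/24 + (1/264)*sqrt(33649) and -11/24 - (1/264)*sqrt(33649); poles of order 3, moduli -11/24 + (1/264)*sqrt(33649) and 11/24 + (1/264)*sqrt(33649).
Branch term (-17/2)*sqrt(1 - ρ/(1/2)): its argument vanishes at ρ = 1/2, a square-root branch point, modulus 1/2.
Branch term (-12/17)*sqrt(1 - ρ/(7/8)): its argument vanishes at ρ = 7/8, a square-root branch point, modulus 7/8.
The radius of convergence is the smallest modulus among the singular points: -11/24 + (1/264)*sqrt(33649).


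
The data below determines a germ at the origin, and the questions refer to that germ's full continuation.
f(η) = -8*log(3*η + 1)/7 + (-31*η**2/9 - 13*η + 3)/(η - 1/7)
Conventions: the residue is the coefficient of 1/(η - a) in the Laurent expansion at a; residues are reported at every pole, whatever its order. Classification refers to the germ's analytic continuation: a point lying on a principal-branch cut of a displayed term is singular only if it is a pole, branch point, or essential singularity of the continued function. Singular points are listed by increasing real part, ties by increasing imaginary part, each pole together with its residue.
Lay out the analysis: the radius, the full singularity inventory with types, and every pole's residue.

Radius of convergence at 0: 1/7.
At -1/3: a logarithmic branch point.
At 1/7: a pole of order 1; residue 473/441.

Denominator factor (η - 1/7): pole of order 1 at 1/7, modulus 1/7.
Branch term (-8/7)*log(1 - η/(-1/3)): its argument vanishes at η = -1/3, a logarithmic branch point, modulus 1/3.
The radius of convergence is the smallest modulus among the singular points: 1/7.
The branch term is analytic at 1/7 and contributes nothing to the residue; only the rational part matters.
At the order-1 pole 1/7 set g(η) = (η - (1/7))*(rational part) = -31*η**2/9 - 13*η + 3.
Simple pole: residue = g(a) at a = 1/7, which is 473/441.
List the singular points by increasing real part (a conjugate pair: the negative imaginary part first).


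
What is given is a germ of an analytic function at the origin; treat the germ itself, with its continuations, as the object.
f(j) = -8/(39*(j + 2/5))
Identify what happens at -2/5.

The denominator factor j + 2/5 vanishes at -2/5 and appears to the power 1; the numerator there equals -8/39, nonzero, and no other factor vanishes.
Hence a pole whose order is the multiplicity, 1.

The point is a pole of order 1.


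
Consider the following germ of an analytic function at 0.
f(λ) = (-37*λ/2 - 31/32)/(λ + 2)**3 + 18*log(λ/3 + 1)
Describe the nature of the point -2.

The point is a pole of order 3.

The denominator factor λ + 2 vanishes at -2 and appears to the power 3; the numerator there equals 1153/32, nonzero, and no other factor vanishes.
The branch terms are analytic at this point.
Hence a pole whose order is the multiplicity, 3.


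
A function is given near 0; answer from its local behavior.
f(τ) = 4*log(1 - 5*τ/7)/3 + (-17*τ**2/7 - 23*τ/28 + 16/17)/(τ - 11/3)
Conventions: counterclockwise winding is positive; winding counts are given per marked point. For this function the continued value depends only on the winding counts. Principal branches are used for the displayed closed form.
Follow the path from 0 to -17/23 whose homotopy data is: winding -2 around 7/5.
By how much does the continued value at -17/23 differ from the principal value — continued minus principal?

Continued minus principal equals -(16/3)*pi*i.

The rational part is single-valued and drops out of the difference; each branch term changes only by its own monodromy.
(4/3)*log(1 - τ/(7/5)): each positive loop around 7/5 adds 2*pi*i to the log, so winding -2 contributes (4/3)*(-2)*2*pi*i = -(16/3)*pi*i.
Summing the contributions at τ = -17/23 gives -(16/3)*pi*i.


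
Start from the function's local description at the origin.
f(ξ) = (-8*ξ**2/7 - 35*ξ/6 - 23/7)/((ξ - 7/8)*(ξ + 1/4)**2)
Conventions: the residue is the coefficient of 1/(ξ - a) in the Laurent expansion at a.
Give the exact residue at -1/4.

The residue is 10508/1701.

At the order-2 pole -1/4 set g(ξ) = (ξ - (-1/4))^2*f(ξ) = (-8*ξ**2/7 - 35*ξ/6 - 23/7)/(ξ - 7/8).
Order-2 pole: residue = g'(a); g'(-1/4) = 10508/1701, so the residue is 10508/1701.


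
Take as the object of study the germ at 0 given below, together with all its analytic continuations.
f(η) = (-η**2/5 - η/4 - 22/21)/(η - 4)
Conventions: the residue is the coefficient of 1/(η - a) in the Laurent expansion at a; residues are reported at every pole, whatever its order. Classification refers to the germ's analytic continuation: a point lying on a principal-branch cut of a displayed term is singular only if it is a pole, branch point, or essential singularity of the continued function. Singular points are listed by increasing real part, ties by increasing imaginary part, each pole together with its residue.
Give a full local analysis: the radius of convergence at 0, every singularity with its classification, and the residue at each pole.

Radius of convergence at 0: 4.
At 4: a pole of order 1; residue -551/105.

Denominator factor (η - 4): pole of order 1 at 4, modulus 4.
The radius of convergence is the smallest modulus among the singular points: 4.
At the order-1 pole 4 set g(η) = (η - (4))*f(η) = -η**2/5 - η/4 - 22/21.
Simple pole: residue = g(a) at a = 4, which is -551/105.


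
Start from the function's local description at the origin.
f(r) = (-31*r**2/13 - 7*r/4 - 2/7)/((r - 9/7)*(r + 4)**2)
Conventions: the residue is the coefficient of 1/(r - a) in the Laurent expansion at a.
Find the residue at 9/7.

The residue is -16505/71188.

At the order-1 pole 9/7 set g(r) = (r - (9/7))*f(r) = (-31*r**2/13 - 7*r/4 - 2/7)/(r + 4)**2.
Simple pole: residue = g(a) at a = 9/7, which is -16505/71188.


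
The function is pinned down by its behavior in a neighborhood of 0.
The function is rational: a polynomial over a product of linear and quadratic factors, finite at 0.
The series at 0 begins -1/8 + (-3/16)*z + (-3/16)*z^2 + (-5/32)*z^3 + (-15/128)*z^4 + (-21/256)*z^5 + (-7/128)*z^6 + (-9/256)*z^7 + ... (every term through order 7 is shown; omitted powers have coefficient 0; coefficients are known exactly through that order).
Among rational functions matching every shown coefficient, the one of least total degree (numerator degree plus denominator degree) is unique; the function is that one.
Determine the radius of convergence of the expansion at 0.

The radius of convergence is 2.

No rational of total degree below 3 reproduces all 8 coefficients; solving the [0/3] Pade equations on them gives f(z) = (z - 2)**(-3), whose expansion matches every shown term.
Denominator factor (z - 2)^3: pole of order 3 at 2, modulus 2.
The radius of convergence is the smallest modulus among the singular points: 2.


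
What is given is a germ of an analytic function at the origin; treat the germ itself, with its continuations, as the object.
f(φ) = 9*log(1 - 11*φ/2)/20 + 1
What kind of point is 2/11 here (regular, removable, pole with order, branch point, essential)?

The term (9/20)*log(1 - φ/(2/11)) has argument 1 - 2/11/(2/11) = 0 at 2/11: a logarithmic (infinitely-sheeted) branch point; the remaining terms are analytic or single-valued there.

The point is a logarithmic branch point.


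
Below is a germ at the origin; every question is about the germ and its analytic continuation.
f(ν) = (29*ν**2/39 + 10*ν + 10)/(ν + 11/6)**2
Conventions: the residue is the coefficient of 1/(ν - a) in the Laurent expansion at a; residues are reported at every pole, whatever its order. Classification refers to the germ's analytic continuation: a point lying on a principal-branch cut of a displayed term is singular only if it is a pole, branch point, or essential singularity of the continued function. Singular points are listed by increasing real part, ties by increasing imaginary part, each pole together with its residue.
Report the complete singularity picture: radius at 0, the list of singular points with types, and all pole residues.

Denominator factor (ν + 11/6)^2: pole of order 2 at -11/6, modulus 11/6.
The radius of convergence is the smallest modulus among the singular points: 11/6.
At the order-2 pole -11/6 set g(ν) = (ν - (-11/6))^2*f(ν) = 29*ν**2/39 + 10*ν + 10.
Order-2 pole: residue = g'(a); g'(-11/6) = 851/117, so the residue is 851/117.

Radius of convergence at 0: 11/6.
At -11/6: a pole of order 2; residue 851/117.


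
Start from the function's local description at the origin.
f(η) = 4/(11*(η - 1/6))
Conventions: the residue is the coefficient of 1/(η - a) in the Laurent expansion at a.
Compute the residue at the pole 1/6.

At the order-1 pole 1/6 set g(η) = (η - (1/6))*f(η) = 4/11.
Simple pole: residue = g(a) at a = 1/6, which is 4/11.

The residue is 4/11.


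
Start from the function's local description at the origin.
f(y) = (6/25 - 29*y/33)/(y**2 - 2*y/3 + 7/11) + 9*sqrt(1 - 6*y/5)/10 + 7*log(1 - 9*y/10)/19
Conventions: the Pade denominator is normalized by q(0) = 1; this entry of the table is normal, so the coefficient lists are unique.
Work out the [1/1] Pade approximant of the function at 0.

Taylor coefficients needed (expand at 0): a_0 = 447/350, a_1 = -25939/13965, a_2 = -113590871/58653000.
Write the denominator as Q(y) = 1 + q1*y. Requiring Q*f - P = O(y^3) with deg P <= 1 kills the coefficients of y^2..y^2 in Q*f:
  y^2: a_2 + q1*a_1 = 0, i.e. -113590871/58653000 + (-25939/13965)*q1 = 0.
Solving this linear system: q1 = -113590871/108943800.
The numerator is Q*f truncated at degree 1: P0 = a_0 = 447/350; P1 = a_1 + q1*a_0 = -330055815629/103496610000.

The Pade approximant has numerator coefficients [447/350, -330055815629/103496610000]; denominator coefficients [1, -113590871/108943800].


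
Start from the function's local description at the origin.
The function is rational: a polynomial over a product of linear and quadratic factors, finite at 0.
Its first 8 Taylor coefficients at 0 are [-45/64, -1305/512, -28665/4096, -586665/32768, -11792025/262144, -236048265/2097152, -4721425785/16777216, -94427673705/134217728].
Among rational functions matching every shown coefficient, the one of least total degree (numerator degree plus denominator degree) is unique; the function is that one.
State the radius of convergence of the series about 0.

The radius of convergence is 2/5.

No rational of total degree below 3 reproduces all 8 coefficients; solving the [0/3] Pade equations on them gives f(w) = 3/(4*(w - 2/5)*(w**2 - 3*w + 8/3)), whose expansion matches every shown term.
Denominator factor (w**2 - 3*w + 8/3): discriminant -5/3, complex-conjugate roots (3/2) + ((1/6)*sqrt(15))*i and (3/2) - ((1/6)*sqrt(15))*i; poles of order 1, moduli (2/3)*sqrt(6) and (2/3)*sqrt(6).
Denominator factor (w - 2/5): pole of order 1 at 2/5, modulus 2/5.
The radius of convergence is the smallest modulus among the singular points: 2/5.


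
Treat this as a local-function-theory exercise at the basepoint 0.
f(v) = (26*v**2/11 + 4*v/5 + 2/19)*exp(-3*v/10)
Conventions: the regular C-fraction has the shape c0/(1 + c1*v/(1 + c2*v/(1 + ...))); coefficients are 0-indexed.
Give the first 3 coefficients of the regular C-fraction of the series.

Taylor coefficients (expand at 0): a_0 = 2/19, a_1 = 73/95, a_2 = 44483/20900.
c0 = a_0 = 2/19. Peel one level at a time: if S = 1 + c*v/S' with S'(0) = 1, then c is the v-coefficient of S and S' = c*v/(S - 1).
S_1 = c0/f = 1 + (-73/10)*v + (14551/440)*v^2 + ...; c1 = -73/10.
S_2 = c1*v/(S_1 - 1) = 1 + (14551/3212)*v + ...; c2 = 14551/3212.

The regular C-fraction coefficients are [2/19, -73/10, 14551/3212].


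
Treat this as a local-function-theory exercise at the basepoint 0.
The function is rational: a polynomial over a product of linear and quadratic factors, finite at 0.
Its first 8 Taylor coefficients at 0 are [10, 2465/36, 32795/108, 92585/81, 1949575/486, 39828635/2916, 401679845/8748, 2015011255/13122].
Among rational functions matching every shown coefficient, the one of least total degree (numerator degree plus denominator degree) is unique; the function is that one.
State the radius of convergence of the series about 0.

The radius of convergence is 3/10.

No rational of total degree below 5 reproduces all 8 coefficients; solving the [1/4] Pade equations on them gives f(ω) = (37*ω/24 + 3)/((ω - 1)**3*(ω - 3/10)), whose expansion matches every shown term.
Denominator factor (ω - 3/10): pole of order 1 at 3/10, modulus 3/10.
Denominator factor (ω - 1)^3: pole of order 3 at 1, modulus 1.
The radius of convergence is the smallest modulus among the singular points: 3/10.


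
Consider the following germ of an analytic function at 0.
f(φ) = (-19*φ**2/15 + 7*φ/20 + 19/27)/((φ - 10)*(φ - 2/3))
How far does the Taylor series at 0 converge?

The radius of convergence is 2/3.

Denominator factor (φ - 10): pole of order 1 at 10, modulus 10.
Denominator factor (φ - 2/3): pole of order 1 at 2/3, modulus 2/3.
The radius of convergence is the smallest modulus among the singular points: 2/3.


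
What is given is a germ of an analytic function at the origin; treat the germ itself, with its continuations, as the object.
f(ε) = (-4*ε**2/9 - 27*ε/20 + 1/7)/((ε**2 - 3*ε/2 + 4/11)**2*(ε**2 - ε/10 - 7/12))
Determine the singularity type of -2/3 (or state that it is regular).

Denominator factors: ε**2 - 3*ε/2 + 4/11 = 179/99 at ε = -2/3; ε**2 - ε/10 - 7/12 = -13/180 at ε = -2/3 — none vanishes.
So the germ continues analytically to -2/3.

The point is a regular point.


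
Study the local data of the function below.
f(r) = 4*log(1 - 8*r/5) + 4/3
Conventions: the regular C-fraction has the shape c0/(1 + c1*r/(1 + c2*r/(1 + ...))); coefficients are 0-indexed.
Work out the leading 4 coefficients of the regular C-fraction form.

Taylor coefficients (expand at 0): a_0 = 4/3, a_1 = -32/5, a_2 = -128/25, a_3 = -2048/375.
c0 = a_0 = 4/3. Peel one level at a time: if S = 1 + c*r/S' with S'(0) = 1, then c is the r-coefficient of S and S' = c*r/(S - 1).
S_1 = c0/f = 1 + (24/5)*r + (672/25)*r^2 + ...; c1 = 24/5.
S_2 = c1*r/(S_1 - 1) = 1 + (-28/5)*r + (-16/75)*r^2 + ...; c2 = -28/5.
S_3 = c2*r/(S_2 - 1) = 1 + (-4/105)*r + ...; c3 = -4/105.

The regular C-fraction coefficients are [4/3, 24/5, -28/5, -4/105].


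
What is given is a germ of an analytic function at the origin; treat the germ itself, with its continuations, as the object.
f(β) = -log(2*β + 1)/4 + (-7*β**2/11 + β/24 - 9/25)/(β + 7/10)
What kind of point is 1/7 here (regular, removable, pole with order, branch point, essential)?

The point is a regular point.

Denominator factors: β + 7/10 = 59/70 at β = 1/7 — none vanishes.
Branch term log(1 - β/(-1/2)): argument at 1/7 is 9/7, nonzero, so 1/7 is not its branch point (a point on a principal cut is still regular for the continued germ).
So the germ continues analytically to 1/7.


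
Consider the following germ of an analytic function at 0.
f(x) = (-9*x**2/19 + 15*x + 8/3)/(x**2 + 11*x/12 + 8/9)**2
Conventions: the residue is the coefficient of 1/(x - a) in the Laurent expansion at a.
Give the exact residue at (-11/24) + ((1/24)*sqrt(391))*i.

The factor x**2 + 11*x/12 + 8/9 splits as (x - a)(x - a') with a = (-11/24) + ((1/24)*sqrt(391))*i, a' = (-11/24) - ((1/24)*sqrt(391))*i. At the order-2 pole a set g(x) = (x - a)^2*f(x) = [-9*x**2/19 + 15*x + 8/3] / (x - a')^2.
Order-2 pole: residue = g'(a); g'((-11/24) + ((1/24)*sqrt(391))*i) = ((303984/2904739)*sqrt(391))*i, so the residue is ((303984/2904739)*sqrt(391))*i.

The residue is ((303984/2904739)*sqrt(391))*i.


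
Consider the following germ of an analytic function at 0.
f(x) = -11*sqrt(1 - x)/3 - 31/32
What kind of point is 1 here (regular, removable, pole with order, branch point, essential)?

The term (-11/3)*sqrt(1 - x/(1)) has argument 1 - 1/(1) = 0 at 1: a square-root (algebraic, two-sheeted) branch point; the remaining terms are analytic or single-valued there.

The point is an algebraic (square-root) branch point.


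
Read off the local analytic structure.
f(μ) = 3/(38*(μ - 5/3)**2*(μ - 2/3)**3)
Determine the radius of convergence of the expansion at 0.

Denominator factor (μ - 2/3)^3: pole of order 3 at 2/3, modulus 2/3.
Denominator factor (μ - 5/3)^2: pole of order 2 at 5/3, modulus 5/3.
The radius of convergence is the smallest modulus among the singular points: 2/3.

The radius of convergence is 2/3.


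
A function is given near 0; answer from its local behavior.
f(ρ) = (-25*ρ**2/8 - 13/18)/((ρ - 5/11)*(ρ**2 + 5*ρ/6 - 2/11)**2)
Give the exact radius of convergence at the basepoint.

The radius of convergence is -5/12 + (1/132)*sqrt(6193).

Denominator factor (ρ - 5/11): pole of order 1 at 5/11, modulus 5/11.
Denominator factor (ρ**2 + 5*ρ/6 - 2/11)^2: discriminant 563/396, real irrational roots -5/12 + (1/132)*sqrt(6193) and -5/12 - (1/132)*sqrt(6193); poles of order 2, moduli -5/12 + (1/132)*sqrt(6193) and 5/12 + (1/132)*sqrt(6193).
The radius of convergence is the smallest modulus among the singular points: -5/12 + (1/132)*sqrt(6193).


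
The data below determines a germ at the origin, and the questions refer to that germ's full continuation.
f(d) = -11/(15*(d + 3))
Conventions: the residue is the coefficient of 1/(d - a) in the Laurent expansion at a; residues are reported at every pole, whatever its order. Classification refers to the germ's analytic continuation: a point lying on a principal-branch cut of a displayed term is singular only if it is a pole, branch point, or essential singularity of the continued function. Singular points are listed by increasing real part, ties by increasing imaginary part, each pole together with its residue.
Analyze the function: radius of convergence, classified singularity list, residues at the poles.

Denominator factor (d + 3): pole of order 1 at -3, modulus 3.
The radius of convergence is the smallest modulus among the singular points: 3.
At the order-1 pole -3 set g(d) = (d - (-3))*f(d) = -11/15.
Simple pole: residue = g(a) at a = -3, which is -11/15.

Radius of convergence at 0: 3.
At -3: a pole of order 1; residue -11/15.


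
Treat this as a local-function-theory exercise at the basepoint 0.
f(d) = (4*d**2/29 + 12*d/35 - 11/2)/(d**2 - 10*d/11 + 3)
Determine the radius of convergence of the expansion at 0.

Denominator factor (d**2 - 10*d/11 + 3): discriminant -1352/121, complex-conjugate roots (5/11) + ((13/11)*sqrt(2))*i and (5/11) - ((13/11)*sqrt(2))*i; poles of order 1, moduli sqrt(3) and sqrt(3).
The radius of convergence is the smallest modulus among the singular points: sqrt(3).

The radius of convergence is sqrt(3).


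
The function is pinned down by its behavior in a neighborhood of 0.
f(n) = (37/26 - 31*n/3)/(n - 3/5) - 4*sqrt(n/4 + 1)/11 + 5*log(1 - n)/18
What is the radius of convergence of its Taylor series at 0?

The radius of convergence is 3/5.

Denominator factor (n - 3/5): pole of order 1 at 3/5, modulus 3/5.
Branch term (5/18)*log(1 - n/(1)): its argument vanishes at n = 1, a logarithmic branch point, modulus 1.
Branch term (-4/11)*sqrt(1 - n/(-4)): its argument vanishes at n = -4, a square-root branch point, modulus 4.
The radius of convergence is the smallest modulus among the singular points: 3/5.


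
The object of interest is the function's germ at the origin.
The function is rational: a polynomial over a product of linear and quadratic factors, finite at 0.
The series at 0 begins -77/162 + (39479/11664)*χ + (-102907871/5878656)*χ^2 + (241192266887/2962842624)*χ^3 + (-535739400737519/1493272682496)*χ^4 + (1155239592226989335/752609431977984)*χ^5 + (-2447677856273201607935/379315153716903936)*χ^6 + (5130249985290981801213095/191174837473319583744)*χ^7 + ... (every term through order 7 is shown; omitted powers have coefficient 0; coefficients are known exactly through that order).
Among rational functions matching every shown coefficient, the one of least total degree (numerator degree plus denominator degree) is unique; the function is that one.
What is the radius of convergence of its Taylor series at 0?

No rational of total degree below 5 reproduces all 8 coefficients; solving the [1/4] Pade equations on them gives f(χ) = (10*χ/21 - 4/9)/((χ**2 - 5*χ - 9/7)*(χ**2 - 11*χ/7 - 8/11)), whose expansion matches every shown term.
Denominator factor (χ**2 - 11*χ/7 - 8/11): discriminant 2899/539, real irrational roots 11/14 + (1/154)*sqrt(31889) and 11/14 - (1/154)*sqrt(31889); poles of order 1, moduli 11/14 + (1/154)*sqrt(31889) and -11/14 + (1/154)*sqrt(31889).
Denominator factor (χ**2 - 5*χ - 9/7): discriminant 211/7, real irrational roots 5/2 + (1/14)*sqrt(1477) and 5/2 - (1/14)*sqrt(1477); poles of order 1, moduli 5/2 + (1/14)*sqrt(1477) and -5/2 + (1/14)*sqrt(1477).
The radius of convergence is the smallest modulus among the singular points: -5/2 + (1/14)*sqrt(1477).

The radius of convergence is -5/2 + (1/14)*sqrt(1477).


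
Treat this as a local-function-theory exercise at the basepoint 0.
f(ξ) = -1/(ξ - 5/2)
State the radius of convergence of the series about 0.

The radius of convergence is 5/2.

Denominator factor (ξ - 5/2): pole of order 1 at 5/2, modulus 5/2.
The radius of convergence is the smallest modulus among the singular points: 5/2.


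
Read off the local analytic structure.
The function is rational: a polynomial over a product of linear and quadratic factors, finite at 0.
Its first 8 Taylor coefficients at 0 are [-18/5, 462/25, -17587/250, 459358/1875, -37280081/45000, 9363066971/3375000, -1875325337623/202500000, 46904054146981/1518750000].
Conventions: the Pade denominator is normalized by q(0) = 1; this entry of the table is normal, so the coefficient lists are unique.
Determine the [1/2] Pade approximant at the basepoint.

Taylor coefficients needed (read off): a_0 = -18/5, a_1 = 462/25, a_2 = -17587/250, a_3 = 459358/1875.
Write the denominator as Q(λ) = 1 + q1*λ + q2*λ^2. Requiring Q*f - P = O(λ^4) with deg P <= 1 kills the coefficients of λ^2..λ^3 in Q*f:
  λ^2: a_2 + q1*a_1 + q2*a_0 = 0, i.e. -17587/250 + (462/25)*q1 + (-18/5)*q2 = 0.
  λ^3: a_3 + q1*a_2 + q2*a_1 = 0, i.e. 459358/1875 + (-17587/250)*q1 + (462/25)*q2 = 0.
Solving this linear system: q1 = 16129/3405, q2 = 108387/22700.
The numerator is Q*f truncated at degree 1: P0 = a_0 = -18/5; P1 = a_1 + q1*a_0 = 324/227.

The Pade approximant has numerator coefficients [-18/5, 324/227]; denominator coefficients [1, 16129/3405, 108387/22700].


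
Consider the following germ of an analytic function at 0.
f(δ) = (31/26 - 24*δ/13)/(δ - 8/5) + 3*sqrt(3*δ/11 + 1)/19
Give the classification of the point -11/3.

The term (3/19)*sqrt(1 - δ/(-11/3)) has argument 1 - -11/3/(-11/3) = 0 at -11/3: a square-root (algebraic, two-sheeted) branch point; the remaining terms are analytic or single-valued there.

The point is an algebraic (square-root) branch point.


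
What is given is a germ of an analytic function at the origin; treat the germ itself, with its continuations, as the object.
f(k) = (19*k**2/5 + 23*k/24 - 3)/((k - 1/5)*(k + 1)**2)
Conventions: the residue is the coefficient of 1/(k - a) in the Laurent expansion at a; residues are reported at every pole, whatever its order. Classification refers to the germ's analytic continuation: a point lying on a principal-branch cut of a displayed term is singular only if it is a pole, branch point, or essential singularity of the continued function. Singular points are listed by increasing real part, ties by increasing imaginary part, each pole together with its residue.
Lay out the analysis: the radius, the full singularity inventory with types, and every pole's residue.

Denominator factor (k + 1)^2: pole of order 2 at -1, modulus 1.
Denominator factor (k - 1/5): pole of order 1 at 1/5, modulus 1/5.
The radius of convergence is the smallest modulus among the singular points: 1/5.
At the order-2 pole -1 set g(k) = (k - (-1))^2*f(k) = (19*k**2/5 + 23*k/24 - 3)/(k - 1/5).
Order-2 pole: residue = g'(a); g'(-1) = 4877/864, so the residue is 4877/864.
At the order-1 pole 1/5 set g(k) = (k - (1/5))*f(k) = (19*k**2/5 + 23*k/24 - 3)/(k + 1)**2.
Simple pole: residue = g(a) at a = 1/5, which is -7969/4320.
List the singular points by increasing real part (a conjugate pair: the negative imaginary part first).

Radius of convergence at 0: 1/5.
At -1: a pole of order 2; residue 4877/864.
At 1/5: a pole of order 1; residue -7969/4320.


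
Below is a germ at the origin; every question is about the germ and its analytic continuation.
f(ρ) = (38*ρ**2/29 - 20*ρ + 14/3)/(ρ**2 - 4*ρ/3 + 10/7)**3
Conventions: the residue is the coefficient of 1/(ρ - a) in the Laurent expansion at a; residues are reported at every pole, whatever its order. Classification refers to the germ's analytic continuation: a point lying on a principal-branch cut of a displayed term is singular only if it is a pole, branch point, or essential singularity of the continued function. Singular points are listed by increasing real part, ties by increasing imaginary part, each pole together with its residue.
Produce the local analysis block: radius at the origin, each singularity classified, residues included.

Radius of convergence at 0: (1/7)*sqrt(70).
At (2/3) - ((1/21)*sqrt(434))*i: a pole of order 3; residue -((3964653/55292096)*sqrt(434))*i.
At (2/3) + ((1/21)*sqrt(434))*i: a pole of order 3; residue ((3964653/55292096)*sqrt(434))*i.


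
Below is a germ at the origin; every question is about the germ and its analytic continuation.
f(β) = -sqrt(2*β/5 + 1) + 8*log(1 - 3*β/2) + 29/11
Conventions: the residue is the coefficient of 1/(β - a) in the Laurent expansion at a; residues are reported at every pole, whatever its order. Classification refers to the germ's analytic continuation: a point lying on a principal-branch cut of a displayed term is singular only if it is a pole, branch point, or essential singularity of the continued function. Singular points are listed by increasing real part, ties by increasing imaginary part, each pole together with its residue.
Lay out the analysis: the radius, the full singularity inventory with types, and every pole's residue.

Radius of convergence at 0: 2/3.
At -5/2: an algebraic (square-root) branch point.
At 2/3: a logarithmic branch point.

Branch term (8)*log(1 - β/(2/3)): its argument vanishes at β = 2/3, a logarithmic branch point, modulus 2/3.
Branch term (-1)*sqrt(1 - β/(-5/2)): its argument vanishes at β = -5/2, a square-root branch point, modulus 5/2.
The radius of convergence is the smallest modulus among the singular points: 2/3.
List the singular points by increasing real part (a conjugate pair: the negative imaginary part first).


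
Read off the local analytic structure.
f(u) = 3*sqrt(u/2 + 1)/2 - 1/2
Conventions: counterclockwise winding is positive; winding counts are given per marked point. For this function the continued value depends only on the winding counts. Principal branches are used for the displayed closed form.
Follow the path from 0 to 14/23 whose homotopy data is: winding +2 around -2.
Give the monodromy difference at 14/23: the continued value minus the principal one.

Continued minus principal equals 0.

The rational part is single-valued and drops out of the difference; each branch term changes only by its own monodromy.
(3/2)*sqrt(1 - u/(-2)): winding +2 is even, the square root returns to the same sheet, contribution 0.
Summing the contributions at u = 14/23 gives 0.


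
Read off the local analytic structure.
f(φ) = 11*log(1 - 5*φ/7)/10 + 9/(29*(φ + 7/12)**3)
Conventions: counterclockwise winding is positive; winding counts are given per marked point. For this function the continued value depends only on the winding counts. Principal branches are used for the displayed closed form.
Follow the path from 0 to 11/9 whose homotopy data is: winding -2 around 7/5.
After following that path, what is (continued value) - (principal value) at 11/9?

Continued minus principal equals -(22/5)*pi*i.

The rational part is single-valued and drops out of the difference; each branch term changes only by its own monodromy.
(11/10)*log(1 - φ/(7/5)): each positive loop around 7/5 adds 2*pi*i to the log, so winding -2 contributes (11/10)*(-2)*2*pi*i = -(22/5)*pi*i.
Summing the contributions at φ = 11/9 gives -(22/5)*pi*i.
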